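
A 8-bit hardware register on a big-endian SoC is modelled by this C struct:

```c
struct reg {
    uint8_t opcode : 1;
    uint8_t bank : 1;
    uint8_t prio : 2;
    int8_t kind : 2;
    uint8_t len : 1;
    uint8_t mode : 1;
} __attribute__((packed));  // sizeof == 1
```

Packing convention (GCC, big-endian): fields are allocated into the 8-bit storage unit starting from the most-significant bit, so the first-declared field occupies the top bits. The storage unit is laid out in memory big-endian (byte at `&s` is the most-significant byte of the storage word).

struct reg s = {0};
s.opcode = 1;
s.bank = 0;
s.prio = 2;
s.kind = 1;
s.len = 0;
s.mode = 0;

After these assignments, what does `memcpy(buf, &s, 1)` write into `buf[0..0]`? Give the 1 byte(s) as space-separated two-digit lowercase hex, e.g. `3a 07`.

opcode (1b) val=1 bits=0x1 at bit 7: 0x80
bank (1b) val=0 bits=0x0 at bit 6: 0x80
prio (2b) val=2 bits=0x2 at bit 4: 0xa0
kind (2b) val=1 bits=0x1 at bit 2: 0xa4
len (1b) val=0 bits=0x0 at bit 1: 0xa4
mode (1b) val=0 bits=0x0 at bit 0: 0xa4
word = 0xa4 → big-endian bytes:
  [0]=0xa4

a4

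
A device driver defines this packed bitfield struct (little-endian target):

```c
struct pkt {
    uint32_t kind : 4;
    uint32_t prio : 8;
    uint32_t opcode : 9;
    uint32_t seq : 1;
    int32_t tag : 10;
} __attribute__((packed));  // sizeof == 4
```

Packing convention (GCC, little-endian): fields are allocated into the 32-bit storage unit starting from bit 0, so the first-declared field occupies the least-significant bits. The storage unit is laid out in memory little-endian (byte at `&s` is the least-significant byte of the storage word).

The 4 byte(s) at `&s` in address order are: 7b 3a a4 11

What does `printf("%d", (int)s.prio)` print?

[0]=0x7b [1]=0x3a [2]=0xa4 [3]=0x11 (little-endian) → word 0x11a43a7b
kind:4 @ bit 0 → (0x11a43a7b>>0)&0xf = 0xb
prio:8 @ bit 4 → (0x11a43a7b>>4)&0xff = 0xa7  ←
opcode:9 @ bit 12 → (0x11a43a7b>>12)&0x1ff = 0x43
seq:1 @ bit 21 → (0x11a43a7b>>21)&0x1 = 0x1
tag:10 @ bit 22 → (0x11a43a7b>>22)&0x3ff = 0x46

167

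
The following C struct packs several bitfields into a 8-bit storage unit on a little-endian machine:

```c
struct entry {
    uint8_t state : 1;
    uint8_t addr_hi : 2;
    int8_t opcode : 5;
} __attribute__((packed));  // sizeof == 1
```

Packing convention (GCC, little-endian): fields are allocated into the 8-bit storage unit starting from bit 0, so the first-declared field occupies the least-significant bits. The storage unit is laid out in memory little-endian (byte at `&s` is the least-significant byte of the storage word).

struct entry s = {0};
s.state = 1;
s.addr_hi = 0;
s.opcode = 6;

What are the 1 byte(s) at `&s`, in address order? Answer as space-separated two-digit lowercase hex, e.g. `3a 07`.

31

state:1 = 1 → 0x1 << 0 → word 0x01
addr_hi:2 = 0 → 0x0 << 1 → word 0x01
opcode:5 = 6 → 0x6 << 3 → word 0x31
word = 0x31 → little-endian bytes:
  [0]=0x31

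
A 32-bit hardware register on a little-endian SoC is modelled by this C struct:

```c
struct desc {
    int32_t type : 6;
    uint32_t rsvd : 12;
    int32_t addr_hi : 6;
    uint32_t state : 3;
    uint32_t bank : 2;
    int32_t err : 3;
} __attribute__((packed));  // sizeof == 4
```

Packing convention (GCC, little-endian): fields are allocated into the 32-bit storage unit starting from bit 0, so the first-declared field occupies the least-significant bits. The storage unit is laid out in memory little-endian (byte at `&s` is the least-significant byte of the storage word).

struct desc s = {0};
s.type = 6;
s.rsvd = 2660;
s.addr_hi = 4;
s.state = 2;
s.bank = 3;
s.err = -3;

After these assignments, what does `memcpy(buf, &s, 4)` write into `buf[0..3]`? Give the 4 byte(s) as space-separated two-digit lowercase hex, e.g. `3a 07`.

06 99 12 ba

[0+:6] type=6 & 0x3f = 0x6; word=0x00000006
[6+:12] rsvd=2660 & 0xfff = 0xa64; word=0x00029906
[18+:6] addr_hi=4 & 0x3f = 0x4; word=0x00129906
[24+:3] state=2 & 0x7 = 0x2; word=0x02129906
[27+:2] bank=3 & 0x3 = 0x3; word=0x1a129906
[29+:3] err=-3 & 0x7 = 0x5; word=0xba129906
word = 0xba129906 → little-endian bytes:
  [0]=0x06  [1]=0x99  [2]=0x12  [3]=0xba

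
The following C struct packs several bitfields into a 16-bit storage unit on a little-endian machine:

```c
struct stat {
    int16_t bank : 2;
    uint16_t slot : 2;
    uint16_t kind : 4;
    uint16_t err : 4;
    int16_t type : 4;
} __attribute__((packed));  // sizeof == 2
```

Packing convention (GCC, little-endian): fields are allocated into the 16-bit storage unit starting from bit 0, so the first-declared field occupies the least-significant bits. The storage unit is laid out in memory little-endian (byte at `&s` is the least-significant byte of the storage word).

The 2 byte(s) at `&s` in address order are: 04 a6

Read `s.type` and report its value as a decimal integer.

-6

[0]=0x04 [1]=0xa6 (little-endian) → word 0xa604
bank [0+:2] = (word>>0) & 0x3 = 0
slot [2+:2] = (word>>2) & 0x3 = 1
kind [4+:4] = (word>>4) & 0xf = 0
err [8+:4] = (word>>8) & 0xf = 6
type [12+:4] = (word>>12) & 0xf = 10  ←
type signed 4b, MSB=1: 10 - 16 = -6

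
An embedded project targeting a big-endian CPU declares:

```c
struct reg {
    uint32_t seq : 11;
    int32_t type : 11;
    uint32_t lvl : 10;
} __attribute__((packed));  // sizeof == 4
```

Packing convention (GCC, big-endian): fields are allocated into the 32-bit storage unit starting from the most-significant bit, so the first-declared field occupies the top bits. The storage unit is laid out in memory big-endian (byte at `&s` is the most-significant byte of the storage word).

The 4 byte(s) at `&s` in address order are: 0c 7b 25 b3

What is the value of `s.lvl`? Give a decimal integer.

435

[0]=0x0c [1]=0x7b [2]=0x25 [3]=0xb3 (big-endian) → word 0x0c7b25b3
seq:11 @ bit 21 → (0x0c7b25b3>>21)&0x7ff = 0x63
type:11 @ bit 10 → (0x0c7b25b3>>10)&0x7ff = 0x6c9
lvl:10 @ bit 0 → (0x0c7b25b3>>0)&0x3ff = 0x1b3  ←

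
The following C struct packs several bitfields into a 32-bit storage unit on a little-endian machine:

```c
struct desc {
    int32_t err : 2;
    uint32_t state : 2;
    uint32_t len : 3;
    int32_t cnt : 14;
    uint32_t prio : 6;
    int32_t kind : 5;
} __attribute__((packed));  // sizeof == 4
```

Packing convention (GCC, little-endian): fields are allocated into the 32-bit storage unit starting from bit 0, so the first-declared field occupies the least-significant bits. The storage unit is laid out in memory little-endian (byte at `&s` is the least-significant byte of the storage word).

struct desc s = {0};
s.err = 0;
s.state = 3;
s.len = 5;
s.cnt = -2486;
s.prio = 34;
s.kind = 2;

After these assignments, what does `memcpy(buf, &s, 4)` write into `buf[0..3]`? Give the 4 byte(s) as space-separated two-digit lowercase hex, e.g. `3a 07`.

5c 25 5b 14

err:2 = 0 → 0x0 << 0 → word 0x00000000
state:2 = 3 → 0x3 << 2 → word 0x0000000c
len:3 = 5 → 0x5 << 4 → word 0x0000005c
cnt:14 = -2486 → 0x364a << 7 → word 0x001b255c
prio:6 = 34 → 0x22 << 21 → word 0x045b255c
kind:5 = 2 → 0x2 << 27 → word 0x145b255c
word = 0x145b255c → little-endian bytes:
  [0]=0x5c  [1]=0x25  [2]=0x5b  [3]=0x14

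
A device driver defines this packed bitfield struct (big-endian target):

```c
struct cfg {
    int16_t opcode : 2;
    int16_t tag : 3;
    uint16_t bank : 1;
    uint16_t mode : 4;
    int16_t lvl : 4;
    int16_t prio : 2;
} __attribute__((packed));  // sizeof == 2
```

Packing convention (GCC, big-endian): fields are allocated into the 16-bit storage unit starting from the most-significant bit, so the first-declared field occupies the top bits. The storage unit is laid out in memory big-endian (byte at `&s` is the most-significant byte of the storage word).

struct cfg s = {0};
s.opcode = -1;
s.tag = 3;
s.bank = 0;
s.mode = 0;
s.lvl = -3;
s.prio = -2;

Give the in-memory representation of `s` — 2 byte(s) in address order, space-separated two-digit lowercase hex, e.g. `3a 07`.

opcode (2b) val=-1 bits=0x3 at bit 14: 0xc000
tag (3b) val=3 bits=0x3 at bit 11: 0xd800
bank (1b) val=0 bits=0x0 at bit 10: 0xd800
mode (4b) val=0 bits=0x0 at bit 6: 0xd800
lvl (4b) val=-3 bits=0xd at bit 2: 0xd834
prio (2b) val=-2 bits=0x2 at bit 0: 0xd836
word = 0xd836 → big-endian bytes:
  [0]=0xd8  [1]=0x36

d8 36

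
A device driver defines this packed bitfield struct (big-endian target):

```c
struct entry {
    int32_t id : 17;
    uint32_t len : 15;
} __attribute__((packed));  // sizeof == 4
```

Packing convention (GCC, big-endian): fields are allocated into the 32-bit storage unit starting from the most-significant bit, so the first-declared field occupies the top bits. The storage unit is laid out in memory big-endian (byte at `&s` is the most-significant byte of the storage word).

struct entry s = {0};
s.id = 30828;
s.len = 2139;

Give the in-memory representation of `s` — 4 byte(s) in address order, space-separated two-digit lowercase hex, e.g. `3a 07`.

[15+:17] id=30828 & 0x1ffff = 0x786c; word=0x3c360000
[0+:15] len=2139 & 0x7fff = 0x85b; word=0x3c36085b
word = 0x3c36085b → big-endian bytes:
  [0]=0x3c  [1]=0x36  [2]=0x08  [3]=0x5b

3c 36 08 5b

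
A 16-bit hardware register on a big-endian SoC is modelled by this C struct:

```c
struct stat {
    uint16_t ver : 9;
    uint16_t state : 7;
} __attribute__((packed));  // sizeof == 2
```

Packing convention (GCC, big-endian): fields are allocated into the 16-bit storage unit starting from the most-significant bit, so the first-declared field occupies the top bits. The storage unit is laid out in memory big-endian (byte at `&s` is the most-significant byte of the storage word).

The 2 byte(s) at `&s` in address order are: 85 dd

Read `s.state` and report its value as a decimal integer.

[0]=0x85 [1]=0xdd (big-endian) → word 0x85dd
ver:9 @ bit 7 → (0x85dd>>7)&0x1ff = 0x10b
state:7 @ bit 0 → (0x85dd>>0)&0x7f = 0x5d  ←

93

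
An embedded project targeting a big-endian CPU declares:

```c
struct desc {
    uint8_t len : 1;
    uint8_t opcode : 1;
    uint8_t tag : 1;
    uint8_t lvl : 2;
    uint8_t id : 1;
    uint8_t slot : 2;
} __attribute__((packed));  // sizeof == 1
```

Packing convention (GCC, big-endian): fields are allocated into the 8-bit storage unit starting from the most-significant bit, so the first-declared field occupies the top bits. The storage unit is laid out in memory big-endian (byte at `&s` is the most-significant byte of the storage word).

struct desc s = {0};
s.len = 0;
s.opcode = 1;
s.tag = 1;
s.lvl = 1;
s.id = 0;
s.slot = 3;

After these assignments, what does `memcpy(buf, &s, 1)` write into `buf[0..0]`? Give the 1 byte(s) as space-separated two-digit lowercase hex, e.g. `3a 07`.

6b

[7+:1] len=0 & 0x1 = 0x0; word=0x00
[6+:1] opcode=1 & 0x1 = 0x1; word=0x40
[5+:1] tag=1 & 0x1 = 0x1; word=0x60
[3+:2] lvl=1 & 0x3 = 0x1; word=0x68
[2+:1] id=0 & 0x1 = 0x0; word=0x68
[0+:2] slot=3 & 0x3 = 0x3; word=0x6b
word = 0x6b → big-endian bytes:
  [0]=0x6b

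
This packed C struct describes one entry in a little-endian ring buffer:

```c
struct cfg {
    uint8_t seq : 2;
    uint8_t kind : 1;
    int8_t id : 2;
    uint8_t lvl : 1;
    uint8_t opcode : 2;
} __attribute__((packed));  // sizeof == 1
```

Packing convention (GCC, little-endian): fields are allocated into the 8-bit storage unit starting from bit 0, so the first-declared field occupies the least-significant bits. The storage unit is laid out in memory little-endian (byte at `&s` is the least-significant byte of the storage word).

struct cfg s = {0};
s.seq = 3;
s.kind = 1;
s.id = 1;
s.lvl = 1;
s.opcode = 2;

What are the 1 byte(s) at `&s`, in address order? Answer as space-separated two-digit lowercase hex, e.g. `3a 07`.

af

[0+:2] seq=3 & 0x3 = 0x3; word=0x03
[2+:1] kind=1 & 0x1 = 0x1; word=0x07
[3+:2] id=1 & 0x3 = 0x1; word=0x0f
[5+:1] lvl=1 & 0x1 = 0x1; word=0x2f
[6+:2] opcode=2 & 0x3 = 0x2; word=0xaf
word = 0xaf → little-endian bytes:
  [0]=0xaf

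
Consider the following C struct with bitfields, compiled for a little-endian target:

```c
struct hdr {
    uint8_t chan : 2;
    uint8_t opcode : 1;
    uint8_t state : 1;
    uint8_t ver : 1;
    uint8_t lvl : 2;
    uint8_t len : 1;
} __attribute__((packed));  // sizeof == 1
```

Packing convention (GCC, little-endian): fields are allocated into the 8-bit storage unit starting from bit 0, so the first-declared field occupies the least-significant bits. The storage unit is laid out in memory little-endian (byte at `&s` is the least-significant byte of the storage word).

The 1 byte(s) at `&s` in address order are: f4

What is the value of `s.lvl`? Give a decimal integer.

3

[0]=0xf4 (little-endian) → word 0xf4
chan [0+:2] = (word>>0) & 0x3 = 0
opcode [2+:1] = (word>>2) & 0x1 = 1
state [3+:1] = (word>>3) & 0x1 = 0
ver [4+:1] = (word>>4) & 0x1 = 1
lvl [5+:2] = (word>>5) & 0x3 = 3  ←
len [7+:1] = (word>>7) & 0x1 = 1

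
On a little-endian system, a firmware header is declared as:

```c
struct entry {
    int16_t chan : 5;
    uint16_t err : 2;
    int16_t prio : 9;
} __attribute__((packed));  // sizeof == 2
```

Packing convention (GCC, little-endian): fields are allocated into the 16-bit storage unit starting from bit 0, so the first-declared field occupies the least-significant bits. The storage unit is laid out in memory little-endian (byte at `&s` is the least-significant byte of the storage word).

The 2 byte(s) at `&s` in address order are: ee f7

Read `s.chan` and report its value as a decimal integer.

[0]=0xee [1]=0xf7 (little-endian) → word 0xf7ee
chan [0+:5] = (word>>0) & 0x1f = 14  ←
err [5+:2] = (word>>5) & 0x3 = 3
prio [7+:9] = (word>>7) & 0x1ff = 495
chan signed 5b, MSB=0: value = 14

14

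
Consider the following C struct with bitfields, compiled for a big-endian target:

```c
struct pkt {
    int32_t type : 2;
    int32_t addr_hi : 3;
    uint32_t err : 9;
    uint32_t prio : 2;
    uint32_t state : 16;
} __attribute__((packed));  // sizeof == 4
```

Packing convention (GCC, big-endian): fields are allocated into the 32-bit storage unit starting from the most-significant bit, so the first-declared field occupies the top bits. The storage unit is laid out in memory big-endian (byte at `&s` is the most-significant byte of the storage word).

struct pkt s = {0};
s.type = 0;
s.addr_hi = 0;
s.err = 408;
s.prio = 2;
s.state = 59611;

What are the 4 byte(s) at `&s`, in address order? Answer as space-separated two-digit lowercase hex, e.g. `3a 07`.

type:2 = 0 → 0x0 << 30 → word 0x00000000
addr_hi:3 = 0 → 0x0 << 27 → word 0x00000000
err:9 = 408 → 0x198 << 18 → word 0x06600000
prio:2 = 2 → 0x2 << 16 → word 0x06620000
state:16 = 59611 → 0xe8db << 0 → word 0x0662e8db
word = 0x0662e8db → big-endian bytes:
  [0]=0x06  [1]=0x62  [2]=0xe8  [3]=0xdb

06 62 e8 db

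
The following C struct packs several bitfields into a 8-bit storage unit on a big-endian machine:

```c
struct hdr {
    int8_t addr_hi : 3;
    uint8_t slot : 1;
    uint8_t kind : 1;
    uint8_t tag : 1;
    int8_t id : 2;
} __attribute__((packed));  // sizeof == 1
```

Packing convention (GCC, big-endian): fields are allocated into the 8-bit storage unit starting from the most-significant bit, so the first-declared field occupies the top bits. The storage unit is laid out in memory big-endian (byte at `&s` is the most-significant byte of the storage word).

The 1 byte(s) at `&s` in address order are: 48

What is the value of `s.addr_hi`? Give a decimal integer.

[0]=0x48 (big-endian) → word 0x48
addr_hi:3 @ bit 5 → (0x48>>5)&0x7 = 0x2  ←
slot:1 @ bit 4 → (0x48>>4)&0x1 = 0x0
kind:1 @ bit 3 → (0x48>>3)&0x1 = 0x1
tag:1 @ bit 2 → (0x48>>2)&0x1 = 0x0
id:2 @ bit 0 → (0x48>>0)&0x3 = 0x0
addr_hi signed 3b, MSB=0: value = 2

2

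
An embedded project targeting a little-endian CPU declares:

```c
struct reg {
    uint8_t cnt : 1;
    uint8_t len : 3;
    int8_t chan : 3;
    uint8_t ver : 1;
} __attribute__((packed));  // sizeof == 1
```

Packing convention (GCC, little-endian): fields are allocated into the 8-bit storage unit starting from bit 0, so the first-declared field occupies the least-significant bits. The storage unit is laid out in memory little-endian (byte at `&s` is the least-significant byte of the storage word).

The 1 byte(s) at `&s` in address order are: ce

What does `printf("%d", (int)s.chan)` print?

[0]=0xce (little-endian) → word 0xce
cnt [0+:1] = (word>>0) & 0x1 = 0
len [1+:3] = (word>>1) & 0x7 = 7
chan [4+:3] = (word>>4) & 0x7 = 4  ←
ver [7+:1] = (word>>7) & 0x1 = 1
chan signed 3b, MSB=1: 4 - 8 = -4

-4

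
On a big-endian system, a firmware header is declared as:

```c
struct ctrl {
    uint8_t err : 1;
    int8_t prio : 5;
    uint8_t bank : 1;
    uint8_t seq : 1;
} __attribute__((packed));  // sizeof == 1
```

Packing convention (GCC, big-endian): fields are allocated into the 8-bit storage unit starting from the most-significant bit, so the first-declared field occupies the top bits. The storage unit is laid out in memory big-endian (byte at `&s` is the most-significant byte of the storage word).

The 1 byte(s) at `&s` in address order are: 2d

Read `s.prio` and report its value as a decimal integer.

11

[0]=0x2d (big-endian) → word 0x2d
err [7+:1] = (word>>7) & 0x1 = 0
prio [2+:5] = (word>>2) & 0x1f = 11  ←
bank [1+:1] = (word>>1) & 0x1 = 0
seq [0+:1] = (word>>0) & 0x1 = 1
prio signed 5b, MSB=0: value = 11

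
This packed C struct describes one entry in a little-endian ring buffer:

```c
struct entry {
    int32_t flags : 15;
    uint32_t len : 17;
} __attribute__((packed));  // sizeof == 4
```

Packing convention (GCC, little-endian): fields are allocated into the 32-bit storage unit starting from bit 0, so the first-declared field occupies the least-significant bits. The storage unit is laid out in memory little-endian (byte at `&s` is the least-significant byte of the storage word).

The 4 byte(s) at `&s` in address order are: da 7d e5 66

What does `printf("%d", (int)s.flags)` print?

[0]=0xda [1]=0x7d [2]=0xe5 [3]=0x66 (little-endian) → word 0x66e57dda
flags:15 @ bit 0 → (0x66e57dda>>0)&0x7fff = 0x7dda  ←
len:17 @ bit 15 → (0x66e57dda>>15)&0x1ffff = 0xcdca
flags signed 15b, MSB=1: 32218 - 32768 = -550

-550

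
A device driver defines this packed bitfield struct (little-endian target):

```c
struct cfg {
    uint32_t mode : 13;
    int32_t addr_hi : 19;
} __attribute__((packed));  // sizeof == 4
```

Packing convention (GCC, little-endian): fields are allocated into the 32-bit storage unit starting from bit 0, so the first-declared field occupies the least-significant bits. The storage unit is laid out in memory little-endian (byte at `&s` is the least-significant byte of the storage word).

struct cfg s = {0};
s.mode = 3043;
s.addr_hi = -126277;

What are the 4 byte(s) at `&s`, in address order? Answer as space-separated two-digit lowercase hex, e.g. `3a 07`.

e3 6b 57 c2

[0+:13] mode=3043 & 0x1fff = 0xbe3; word=0x00000be3
[13+:19] addr_hi=-126277 & 0x7ffff = 0x612bb; word=0xc2576be3
word = 0xc2576be3 → little-endian bytes:
  [0]=0xe3  [1]=0x6b  [2]=0x57  [3]=0xc2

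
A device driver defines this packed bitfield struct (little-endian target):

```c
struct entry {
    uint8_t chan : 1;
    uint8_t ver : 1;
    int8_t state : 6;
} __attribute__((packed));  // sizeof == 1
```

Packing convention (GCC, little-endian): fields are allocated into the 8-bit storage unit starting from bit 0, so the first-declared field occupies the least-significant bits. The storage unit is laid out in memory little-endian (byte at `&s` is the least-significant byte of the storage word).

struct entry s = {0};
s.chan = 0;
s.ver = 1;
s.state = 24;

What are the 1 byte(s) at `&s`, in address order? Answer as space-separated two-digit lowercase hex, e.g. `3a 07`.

62

[0+:1] chan=0 & 0x1 = 0x0; word=0x00
[1+:1] ver=1 & 0x1 = 0x1; word=0x02
[2+:6] state=24 & 0x3f = 0x18; word=0x62
word = 0x62 → little-endian bytes:
  [0]=0x62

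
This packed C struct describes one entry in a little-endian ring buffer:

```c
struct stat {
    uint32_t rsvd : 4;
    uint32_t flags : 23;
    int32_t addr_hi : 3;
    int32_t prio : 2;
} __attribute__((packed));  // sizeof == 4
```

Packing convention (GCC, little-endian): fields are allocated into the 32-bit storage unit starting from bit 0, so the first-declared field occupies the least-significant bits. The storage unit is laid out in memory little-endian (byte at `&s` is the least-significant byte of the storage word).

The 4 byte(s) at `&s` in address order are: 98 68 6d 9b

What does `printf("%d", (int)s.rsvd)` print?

[0]=0x98 [1]=0x68 [2]=0x6d [3]=0x9b (little-endian) → word 0x9b6d6898
rsvd:4 @ bit 0 → (0x9b6d6898>>0)&0xf = 0x8  ←
flags:23 @ bit 4 → (0x9b6d6898>>4)&0x7fffff = 0x36d689
addr_hi:3 @ bit 27 → (0x9b6d6898>>27)&0x7 = 0x3
prio:2 @ bit 30 → (0x9b6d6898>>30)&0x3 = 0x2

8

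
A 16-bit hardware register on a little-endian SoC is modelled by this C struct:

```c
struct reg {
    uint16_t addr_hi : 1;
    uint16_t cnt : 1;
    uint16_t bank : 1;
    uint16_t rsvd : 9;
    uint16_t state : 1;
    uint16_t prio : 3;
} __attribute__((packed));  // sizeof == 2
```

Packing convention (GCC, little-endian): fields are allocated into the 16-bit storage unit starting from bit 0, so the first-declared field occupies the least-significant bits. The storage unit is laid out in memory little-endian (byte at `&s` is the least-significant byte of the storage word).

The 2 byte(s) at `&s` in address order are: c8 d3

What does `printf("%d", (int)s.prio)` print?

6

[0]=0xc8 [1]=0xd3 (little-endian) → word 0xd3c8
addr_hi:1 @ bit 0 → (0xd3c8>>0)&0x1 = 0x0
cnt:1 @ bit 1 → (0xd3c8>>1)&0x1 = 0x0
bank:1 @ bit 2 → (0xd3c8>>2)&0x1 = 0x0
rsvd:9 @ bit 3 → (0xd3c8>>3)&0x1ff = 0x79
state:1 @ bit 12 → (0xd3c8>>12)&0x1 = 0x1
prio:3 @ bit 13 → (0xd3c8>>13)&0x7 = 0x6  ←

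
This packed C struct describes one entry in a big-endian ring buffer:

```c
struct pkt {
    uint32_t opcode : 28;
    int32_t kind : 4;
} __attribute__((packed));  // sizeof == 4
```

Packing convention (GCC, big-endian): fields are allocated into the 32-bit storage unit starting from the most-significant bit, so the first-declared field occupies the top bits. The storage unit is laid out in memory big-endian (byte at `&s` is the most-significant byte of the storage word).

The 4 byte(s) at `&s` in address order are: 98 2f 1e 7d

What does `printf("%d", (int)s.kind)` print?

[0]=0x98 [1]=0x2f [2]=0x1e [3]=0x7d (big-endian) → word 0x982f1e7d
opcode:28 @ bit 4 → (0x982f1e7d>>4)&0xfffffff = 0x982f1e7
kind:4 @ bit 0 → (0x982f1e7d>>0)&0xf = 0xd  ←
kind signed 4b, MSB=1: 13 - 16 = -3

-3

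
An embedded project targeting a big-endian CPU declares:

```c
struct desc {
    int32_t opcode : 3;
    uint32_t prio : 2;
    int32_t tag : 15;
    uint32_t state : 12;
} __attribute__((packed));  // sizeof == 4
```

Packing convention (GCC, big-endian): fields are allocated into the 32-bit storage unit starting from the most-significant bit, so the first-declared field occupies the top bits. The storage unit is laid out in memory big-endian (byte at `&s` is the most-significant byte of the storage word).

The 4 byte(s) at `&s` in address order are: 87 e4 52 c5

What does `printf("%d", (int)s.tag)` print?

[0]=0x87 [1]=0xe4 [2]=0x52 [3]=0xc5 (big-endian) → word 0x87e452c5
opcode [29+:3] = (word>>29) & 0x7 = 4
prio [27+:2] = (word>>27) & 0x3 = 0
tag [12+:15] = (word>>12) & 0x7fff = 32325  ←
state [0+:12] = (word>>0) & 0xfff = 709
tag signed 15b, MSB=1: 32325 - 32768 = -443

-443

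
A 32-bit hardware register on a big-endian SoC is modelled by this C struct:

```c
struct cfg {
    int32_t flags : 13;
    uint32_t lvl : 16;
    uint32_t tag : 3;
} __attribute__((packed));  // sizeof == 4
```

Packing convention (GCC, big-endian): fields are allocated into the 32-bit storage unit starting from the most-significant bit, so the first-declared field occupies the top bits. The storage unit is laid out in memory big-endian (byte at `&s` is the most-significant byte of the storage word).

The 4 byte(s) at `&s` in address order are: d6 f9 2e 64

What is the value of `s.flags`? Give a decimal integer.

[0]=0xd6 [1]=0xf9 [2]=0x2e [3]=0x64 (big-endian) → word 0xd6f92e64
flags [19+:13] = (word>>19) & 0x1fff = 6879  ←
lvl [3+:16] = (word>>3) & 0xffff = 9676
tag [0+:3] = (word>>0) & 0x7 = 4
flags signed 13b, MSB=1: 6879 - 8192 = -1313

-1313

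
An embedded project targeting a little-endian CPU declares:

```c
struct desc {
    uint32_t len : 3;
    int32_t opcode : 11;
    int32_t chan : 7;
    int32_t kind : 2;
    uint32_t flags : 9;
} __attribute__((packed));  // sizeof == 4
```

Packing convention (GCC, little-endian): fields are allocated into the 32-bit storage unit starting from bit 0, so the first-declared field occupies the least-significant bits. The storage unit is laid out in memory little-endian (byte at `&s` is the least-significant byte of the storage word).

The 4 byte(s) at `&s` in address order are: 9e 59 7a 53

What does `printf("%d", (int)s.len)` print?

[0]=0x9e [1]=0x59 [2]=0x7a [3]=0x53 (little-endian) → word 0x537a599e
len [0+:3] = (word>>0) & 0x7 = 6  ←
opcode [3+:11] = (word>>3) & 0x7ff = 819
chan [14+:7] = (word>>14) & 0x7f = 105
kind [21+:2] = (word>>21) & 0x3 = 3
flags [23+:9] = (word>>23) & 0x1ff = 166

6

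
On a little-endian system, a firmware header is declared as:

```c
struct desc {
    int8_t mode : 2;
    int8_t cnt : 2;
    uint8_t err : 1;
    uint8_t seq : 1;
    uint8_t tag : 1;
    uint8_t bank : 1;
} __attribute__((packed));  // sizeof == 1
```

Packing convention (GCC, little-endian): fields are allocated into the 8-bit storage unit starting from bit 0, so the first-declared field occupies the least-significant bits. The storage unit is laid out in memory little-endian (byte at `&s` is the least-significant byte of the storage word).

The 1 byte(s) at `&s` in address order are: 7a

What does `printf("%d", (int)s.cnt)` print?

[0]=0x7a (little-endian) → word 0x7a
mode [0+:2] = (word>>0) & 0x3 = 2
cnt [2+:2] = (word>>2) & 0x3 = 2  ←
err [4+:1] = (word>>4) & 0x1 = 1
seq [5+:1] = (word>>5) & 0x1 = 1
tag [6+:1] = (word>>6) & 0x1 = 1
bank [7+:1] = (word>>7) & 0x1 = 0
cnt signed 2b, MSB=1: 2 - 4 = -2

-2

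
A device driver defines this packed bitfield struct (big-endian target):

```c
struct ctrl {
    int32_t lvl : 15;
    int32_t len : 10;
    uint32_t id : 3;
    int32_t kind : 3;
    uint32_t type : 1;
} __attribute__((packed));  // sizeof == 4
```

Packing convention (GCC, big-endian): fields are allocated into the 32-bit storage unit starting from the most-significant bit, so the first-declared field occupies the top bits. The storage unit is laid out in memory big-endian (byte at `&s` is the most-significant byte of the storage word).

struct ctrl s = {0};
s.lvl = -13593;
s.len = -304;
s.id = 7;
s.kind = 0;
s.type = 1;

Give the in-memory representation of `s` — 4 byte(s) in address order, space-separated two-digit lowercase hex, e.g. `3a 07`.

95 cf 68 71

lvl:15 = -13593 → 0x4ae7 << 17 → word 0x95ce0000
len:10 = -304 → 0x2d0 << 7 → word 0x95cf6800
id:3 = 7 → 0x7 << 4 → word 0x95cf6870
kind:3 = 0 → 0x0 << 1 → word 0x95cf6870
type:1 = 1 → 0x1 << 0 → word 0x95cf6871
word = 0x95cf6871 → big-endian bytes:
  [0]=0x95  [1]=0xcf  [2]=0x68  [3]=0x71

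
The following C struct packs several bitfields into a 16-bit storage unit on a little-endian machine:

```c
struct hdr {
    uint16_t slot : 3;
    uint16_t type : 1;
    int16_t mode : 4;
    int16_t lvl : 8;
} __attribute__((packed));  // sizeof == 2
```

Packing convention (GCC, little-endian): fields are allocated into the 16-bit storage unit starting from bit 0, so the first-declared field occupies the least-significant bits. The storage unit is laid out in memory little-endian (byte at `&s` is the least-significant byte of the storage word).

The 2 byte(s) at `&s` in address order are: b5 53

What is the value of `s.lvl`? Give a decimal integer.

83

[0]=0xb5 [1]=0x53 (little-endian) → word 0x53b5
slot [0+:3] = (word>>0) & 0x7 = 5
type [3+:1] = (word>>3) & 0x1 = 0
mode [4+:4] = (word>>4) & 0xf = 11
lvl [8+:8] = (word>>8) & 0xff = 83  ←
lvl signed 8b, MSB=0: value = 83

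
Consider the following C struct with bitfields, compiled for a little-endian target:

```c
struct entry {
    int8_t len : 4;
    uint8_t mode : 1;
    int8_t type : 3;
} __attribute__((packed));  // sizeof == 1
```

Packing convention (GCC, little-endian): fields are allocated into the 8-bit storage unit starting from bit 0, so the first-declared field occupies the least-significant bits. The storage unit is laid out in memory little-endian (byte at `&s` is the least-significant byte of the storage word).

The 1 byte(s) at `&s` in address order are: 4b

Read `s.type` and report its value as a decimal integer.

2

[0]=0x4b (little-endian) → word 0x4b
len:4 @ bit 0 → (0x4b>>0)&0xf = 0xb
mode:1 @ bit 4 → (0x4b>>4)&0x1 = 0x0
type:3 @ bit 5 → (0x4b>>5)&0x7 = 0x2  ←
type signed 3b, MSB=0: value = 2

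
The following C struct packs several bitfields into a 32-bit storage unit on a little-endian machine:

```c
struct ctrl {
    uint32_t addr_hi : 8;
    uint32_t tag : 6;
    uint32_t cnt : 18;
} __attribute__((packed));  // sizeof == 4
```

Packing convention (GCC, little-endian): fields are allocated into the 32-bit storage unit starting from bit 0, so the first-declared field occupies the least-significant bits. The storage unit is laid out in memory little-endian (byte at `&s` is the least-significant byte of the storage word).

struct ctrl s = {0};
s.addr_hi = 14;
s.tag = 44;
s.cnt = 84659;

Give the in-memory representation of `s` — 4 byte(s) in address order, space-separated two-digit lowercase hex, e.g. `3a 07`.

0e ec ac 52

[0+:8] addr_hi=14 & 0xff = 0xe; word=0x0000000e
[8+:6] tag=44 & 0x3f = 0x2c; word=0x00002c0e
[14+:18] cnt=84659 & 0x3ffff = 0x14ab3; word=0x52acec0e
word = 0x52acec0e → little-endian bytes:
  [0]=0x0e  [1]=0xec  [2]=0xac  [3]=0x52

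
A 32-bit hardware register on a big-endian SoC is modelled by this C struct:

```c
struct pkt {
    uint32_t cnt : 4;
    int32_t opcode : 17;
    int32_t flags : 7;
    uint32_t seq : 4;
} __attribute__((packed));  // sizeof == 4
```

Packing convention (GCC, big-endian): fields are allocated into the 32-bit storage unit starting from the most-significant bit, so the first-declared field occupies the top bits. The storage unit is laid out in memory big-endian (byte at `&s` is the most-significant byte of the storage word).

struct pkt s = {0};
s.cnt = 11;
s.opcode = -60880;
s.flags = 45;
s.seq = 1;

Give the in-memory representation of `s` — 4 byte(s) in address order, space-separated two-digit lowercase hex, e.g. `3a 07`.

cnt:4 = 11 → 0xb << 28 → word 0xb0000000
opcode:17 = -60880 → 0x11230 << 11 → word 0xb8918000
flags:7 = 45 → 0x2d << 4 → word 0xb89182d0
seq:4 = 1 → 0x1 << 0 → word 0xb89182d1
word = 0xb89182d1 → big-endian bytes:
  [0]=0xb8  [1]=0x91  [2]=0x82  [3]=0xd1

b8 91 82 d1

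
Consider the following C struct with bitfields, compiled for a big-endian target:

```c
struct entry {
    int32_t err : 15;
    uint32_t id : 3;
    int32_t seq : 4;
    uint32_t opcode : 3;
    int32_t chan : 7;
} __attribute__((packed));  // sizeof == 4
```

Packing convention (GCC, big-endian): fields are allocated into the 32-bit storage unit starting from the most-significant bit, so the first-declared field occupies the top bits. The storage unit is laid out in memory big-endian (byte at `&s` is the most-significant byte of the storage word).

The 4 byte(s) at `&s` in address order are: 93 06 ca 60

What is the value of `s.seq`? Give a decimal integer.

2

[0]=0x93 [1]=0x06 [2]=0xca [3]=0x60 (big-endian) → word 0x9306ca60
err [17+:15] = (word>>17) & 0x7fff = 18819
id [14+:3] = (word>>14) & 0x7 = 3
seq [10+:4] = (word>>10) & 0xf = 2  ←
opcode [7+:3] = (word>>7) & 0x7 = 4
chan [0+:7] = (word>>0) & 0x7f = 96
seq signed 4b, MSB=0: value = 2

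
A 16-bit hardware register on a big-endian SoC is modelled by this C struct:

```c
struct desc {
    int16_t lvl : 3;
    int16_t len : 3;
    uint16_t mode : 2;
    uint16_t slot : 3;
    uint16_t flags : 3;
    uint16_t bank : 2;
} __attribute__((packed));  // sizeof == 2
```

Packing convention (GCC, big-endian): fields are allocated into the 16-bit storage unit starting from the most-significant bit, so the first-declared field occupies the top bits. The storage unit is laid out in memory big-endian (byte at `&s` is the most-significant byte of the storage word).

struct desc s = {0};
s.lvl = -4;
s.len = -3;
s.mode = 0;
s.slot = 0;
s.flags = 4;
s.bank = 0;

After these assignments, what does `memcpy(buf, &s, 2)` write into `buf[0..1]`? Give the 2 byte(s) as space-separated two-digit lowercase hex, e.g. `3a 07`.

94 10

lvl (3b) val=-4 bits=0x4 at bit 13: 0x8000
len (3b) val=-3 bits=0x5 at bit 10: 0x9400
mode (2b) val=0 bits=0x0 at bit 8: 0x9400
slot (3b) val=0 bits=0x0 at bit 5: 0x9400
flags (3b) val=4 bits=0x4 at bit 2: 0x9410
bank (2b) val=0 bits=0x0 at bit 0: 0x9410
word = 0x9410 → big-endian bytes:
  [0]=0x94  [1]=0x10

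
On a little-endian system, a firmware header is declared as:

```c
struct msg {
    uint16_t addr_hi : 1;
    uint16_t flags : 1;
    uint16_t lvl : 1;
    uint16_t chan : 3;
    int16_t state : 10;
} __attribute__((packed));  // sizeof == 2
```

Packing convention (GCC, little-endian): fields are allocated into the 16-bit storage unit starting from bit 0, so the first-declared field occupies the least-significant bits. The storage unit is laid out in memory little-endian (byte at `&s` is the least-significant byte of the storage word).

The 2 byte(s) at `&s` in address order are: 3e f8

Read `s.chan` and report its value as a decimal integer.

7

[0]=0x3e [1]=0xf8 (little-endian) → word 0xf83e
addr_hi [0+:1] = (word>>0) & 0x1 = 0
flags [1+:1] = (word>>1) & 0x1 = 1
lvl [2+:1] = (word>>2) & 0x1 = 1
chan [3+:3] = (word>>3) & 0x7 = 7  ←
state [6+:10] = (word>>6) & 0x3ff = 992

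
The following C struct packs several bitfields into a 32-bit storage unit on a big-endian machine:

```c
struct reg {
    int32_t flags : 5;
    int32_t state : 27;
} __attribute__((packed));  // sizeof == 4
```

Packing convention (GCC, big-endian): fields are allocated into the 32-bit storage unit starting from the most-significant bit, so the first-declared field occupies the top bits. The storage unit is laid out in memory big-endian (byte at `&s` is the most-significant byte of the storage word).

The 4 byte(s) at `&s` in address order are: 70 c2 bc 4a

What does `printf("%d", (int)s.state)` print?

12762186

[0]=0x70 [1]=0xc2 [2]=0xbc [3]=0x4a (big-endian) → word 0x70c2bc4a
flags [27+:5] = (word>>27) & 0x1f = 14
state [0+:27] = (word>>0) & 0x7ffffff = 12762186  ←
state signed 27b, MSB=0: value = 12762186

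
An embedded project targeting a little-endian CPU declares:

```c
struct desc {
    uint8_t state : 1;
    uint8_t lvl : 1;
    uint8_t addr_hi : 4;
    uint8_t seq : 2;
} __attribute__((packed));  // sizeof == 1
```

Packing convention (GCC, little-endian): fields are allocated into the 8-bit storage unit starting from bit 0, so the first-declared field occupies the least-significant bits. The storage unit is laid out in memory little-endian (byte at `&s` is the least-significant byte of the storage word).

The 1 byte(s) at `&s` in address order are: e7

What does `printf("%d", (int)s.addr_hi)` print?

[0]=0xe7 (little-endian) → word 0xe7
state:1 @ bit 0 → (0xe7>>0)&0x1 = 0x1
lvl:1 @ bit 1 → (0xe7>>1)&0x1 = 0x1
addr_hi:4 @ bit 2 → (0xe7>>2)&0xf = 0x9  ←
seq:2 @ bit 6 → (0xe7>>6)&0x3 = 0x3

9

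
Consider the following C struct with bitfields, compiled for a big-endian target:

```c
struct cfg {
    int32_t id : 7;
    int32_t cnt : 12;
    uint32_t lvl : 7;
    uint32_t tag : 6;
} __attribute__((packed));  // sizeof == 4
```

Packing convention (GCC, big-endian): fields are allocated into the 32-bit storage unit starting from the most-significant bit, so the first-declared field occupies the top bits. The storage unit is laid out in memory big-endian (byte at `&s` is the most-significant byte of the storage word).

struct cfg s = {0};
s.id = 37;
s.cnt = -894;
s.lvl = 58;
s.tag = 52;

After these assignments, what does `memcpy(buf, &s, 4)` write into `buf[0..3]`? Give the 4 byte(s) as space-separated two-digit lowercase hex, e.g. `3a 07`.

4b 90 4e b4

[25+:7] id=37 & 0x7f = 0x25; word=0x4a000000
[13+:12] cnt=-894 & 0xfff = 0xc82; word=0x4b904000
[6+:7] lvl=58 & 0x7f = 0x3a; word=0x4b904e80
[0+:6] tag=52 & 0x3f = 0x34; word=0x4b904eb4
word = 0x4b904eb4 → big-endian bytes:
  [0]=0x4b  [1]=0x90  [2]=0x4e  [3]=0xb4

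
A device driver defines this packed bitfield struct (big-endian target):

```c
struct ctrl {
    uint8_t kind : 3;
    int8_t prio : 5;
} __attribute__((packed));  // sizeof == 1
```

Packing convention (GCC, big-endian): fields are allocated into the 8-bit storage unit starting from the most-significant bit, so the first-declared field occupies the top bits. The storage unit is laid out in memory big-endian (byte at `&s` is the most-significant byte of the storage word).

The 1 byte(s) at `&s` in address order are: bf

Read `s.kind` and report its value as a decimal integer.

5

[0]=0xbf (big-endian) → word 0xbf
kind [5+:3] = (word>>5) & 0x7 = 5  ←
prio [0+:5] = (word>>0) & 0x1f = 31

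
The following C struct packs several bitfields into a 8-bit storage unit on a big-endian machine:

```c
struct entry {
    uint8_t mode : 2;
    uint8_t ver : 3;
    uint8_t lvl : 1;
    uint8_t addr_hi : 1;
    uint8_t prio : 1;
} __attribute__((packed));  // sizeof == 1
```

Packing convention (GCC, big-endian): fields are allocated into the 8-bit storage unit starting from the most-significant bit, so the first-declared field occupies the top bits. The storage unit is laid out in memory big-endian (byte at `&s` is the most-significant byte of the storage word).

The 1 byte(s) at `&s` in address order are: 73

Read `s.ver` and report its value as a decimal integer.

6

[0]=0x73 (big-endian) → word 0x73
mode:2 @ bit 6 → (0x73>>6)&0x3 = 0x1
ver:3 @ bit 3 → (0x73>>3)&0x7 = 0x6  ←
lvl:1 @ bit 2 → (0x73>>2)&0x1 = 0x0
addr_hi:1 @ bit 1 → (0x73>>1)&0x1 = 0x1
prio:1 @ bit 0 → (0x73>>0)&0x1 = 0x1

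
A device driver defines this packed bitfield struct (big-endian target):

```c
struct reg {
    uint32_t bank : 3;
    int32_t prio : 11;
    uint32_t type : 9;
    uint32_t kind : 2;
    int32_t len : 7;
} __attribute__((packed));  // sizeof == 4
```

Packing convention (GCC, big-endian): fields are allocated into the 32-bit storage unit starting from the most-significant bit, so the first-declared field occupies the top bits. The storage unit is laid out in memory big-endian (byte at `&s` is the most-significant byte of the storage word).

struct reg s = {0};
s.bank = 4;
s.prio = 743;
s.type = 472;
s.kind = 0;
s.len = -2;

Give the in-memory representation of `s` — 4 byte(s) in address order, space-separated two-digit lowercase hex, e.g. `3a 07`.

bank:3 = 4 → 0x4 << 29 → word 0x80000000
prio:11 = 743 → 0x2e7 << 18 → word 0x8b9c0000
type:9 = 472 → 0x1d8 << 9 → word 0x8b9fb000
kind:2 = 0 → 0x0 << 7 → word 0x8b9fb000
len:7 = -2 → 0x7e << 0 → word 0x8b9fb07e
word = 0x8b9fb07e → big-endian bytes:
  [0]=0x8b  [1]=0x9f  [2]=0xb0  [3]=0x7e

8b 9f b0 7e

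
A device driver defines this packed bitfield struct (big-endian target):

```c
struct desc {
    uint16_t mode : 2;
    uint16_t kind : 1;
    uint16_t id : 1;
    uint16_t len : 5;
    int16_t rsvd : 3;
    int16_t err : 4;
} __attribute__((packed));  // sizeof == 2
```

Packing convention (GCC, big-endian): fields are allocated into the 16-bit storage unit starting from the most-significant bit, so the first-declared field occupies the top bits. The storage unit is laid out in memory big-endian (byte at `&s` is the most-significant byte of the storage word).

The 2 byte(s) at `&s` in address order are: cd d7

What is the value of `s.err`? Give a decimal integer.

7

[0]=0xcd [1]=0xd7 (big-endian) → word 0xcdd7
mode:2 @ bit 14 → (0xcdd7>>14)&0x3 = 0x3
kind:1 @ bit 13 → (0xcdd7>>13)&0x1 = 0x0
id:1 @ bit 12 → (0xcdd7>>12)&0x1 = 0x0
len:5 @ bit 7 → (0xcdd7>>7)&0x1f = 0x1b
rsvd:3 @ bit 4 → (0xcdd7>>4)&0x7 = 0x5
err:4 @ bit 0 → (0xcdd7>>0)&0xf = 0x7  ←
err signed 4b, MSB=0: value = 7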